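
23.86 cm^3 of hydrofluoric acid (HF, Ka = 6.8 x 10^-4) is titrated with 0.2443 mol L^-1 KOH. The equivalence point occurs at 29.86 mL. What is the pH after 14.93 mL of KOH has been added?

14.93 mL is exactly half the equivalence volume (29.86/2), i.e. the half-equivalence point.
There, n(HA) = n(A^-), so pH = pKa = -log(6.8 x 10^-4) = 3.17.

3.17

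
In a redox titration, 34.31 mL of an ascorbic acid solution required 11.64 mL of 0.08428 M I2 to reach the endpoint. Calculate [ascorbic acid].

0.0286 M

n(I2) = 0.08428 x 0.01164 = 0.0009810 mol.
From the balanced equation, 1 mol I2 reacts with 1 mol ascorbic acid, so n(ascorbic acid) = 0.0009810 x 1/1 = 0.0009810 mol.
[ascorbic acid] = 0.0009810 / 0.03431 L = 0.0286 M.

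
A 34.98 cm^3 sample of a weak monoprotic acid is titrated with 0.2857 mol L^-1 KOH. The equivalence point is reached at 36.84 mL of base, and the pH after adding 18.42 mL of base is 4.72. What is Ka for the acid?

18.42 mL is half of the equivalence volume, so this is the half-equivalence point where [HA] = [A^-].
At half-equivalence pH = pKa, so pKa = 4.72.
Ka = 10^(-4.72) = 1.9 x 10^-5.

1.9 x 10^-5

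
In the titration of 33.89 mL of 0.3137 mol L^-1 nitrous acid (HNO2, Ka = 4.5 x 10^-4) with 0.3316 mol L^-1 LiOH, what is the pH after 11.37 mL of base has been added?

3.09

Initial n(HNO2) = 0.3137 x 0.03389 = 0.01063 mol.
n(LiOH) added = 0.3316 x 0.01137 = 0.003770 mol, converting that many moles of HNO2 to NO2-.
Remaining n(HNO2) = 0.006861 mol; n(NO2-) = 0.003770 mol.
By Henderson-Hasselbalch, pH = pKa + log([A^-]/[HA]) = 3.35 + log(0.003770/0.006861) = 3.35 + (-0.26) = 3.09.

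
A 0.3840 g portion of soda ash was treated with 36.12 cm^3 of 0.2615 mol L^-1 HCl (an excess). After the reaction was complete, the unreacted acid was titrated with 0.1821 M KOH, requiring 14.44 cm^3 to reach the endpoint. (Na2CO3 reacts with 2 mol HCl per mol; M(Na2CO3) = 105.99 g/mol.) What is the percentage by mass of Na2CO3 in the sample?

94.1%

Total n(HCl) added = 0.2615 x 0.03612 = 0.009445 mol.
n(KOH) used = 0.1821 x 0.01444 = 0.002630 mol, which equals the excess n(HCl).
So n(HCl) consumed by the sample = 0.009445 - 0.002630 = 0.006816 mol.
n(Na2CO3) = 0.006816 / 2 = 0.003408 mol.
mass Na2CO3 = 0.003408 x 105.99 = 0.3612 g, so %Na2CO3 = 0.3612/0.3840 x 100 = 94.1%.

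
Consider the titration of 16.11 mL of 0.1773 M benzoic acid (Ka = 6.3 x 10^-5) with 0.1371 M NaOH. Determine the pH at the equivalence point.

n(C6H5COOH) = 0.1773 x 0.01611 = 0.002856 mol; V(NaOH) at equivalence = 0.002856/0.1371 = 0.02083 L.
At equivalence all the acid is converted to C6H5COO-; total volume = 0.01611 + 0.02083 = 0.03694 L, so [C6H5COO-] = 0.002856/0.03694 = 0.07731 M.
Kb = Kw/Ka = 1.0e-14 / 6.3 x 10^-5 = 1.59e-10.
[OH^-] = sqrt(Kb x [C6H5COO-]) = sqrt(1.59e-10 x 0.07731) = 3.50e-6 M.
pOH = 5.46, so pH = 14.00 - 5.46 = 8.54.

8.54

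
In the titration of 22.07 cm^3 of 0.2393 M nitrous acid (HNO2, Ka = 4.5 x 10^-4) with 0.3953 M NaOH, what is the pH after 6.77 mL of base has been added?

3.36

Initial n(HNO2) = 0.2393 x 0.02207 = 0.005281 mol.
n(NaOH) added = 0.3953 x 0.006770 = 0.002676 mol, converting that many moles of HNO2 to NO2-.
Remaining n(HNO2) = 0.002605 mol; n(NO2-) = 0.002676 mol.
By Henderson-Hasselbalch, pH = pKa + log([A^-]/[HA]) = 3.35 + log(0.002676/0.002605) = 3.35 + (+0.01) = 3.36.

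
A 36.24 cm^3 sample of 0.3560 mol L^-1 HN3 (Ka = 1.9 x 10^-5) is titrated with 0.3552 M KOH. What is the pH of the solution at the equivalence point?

8.99

n(HN3) = 0.3560 x 0.03624 = 0.01290 mol; V(KOH) at equivalence = 0.01290/0.3552 = 0.03632 L.
At equivalence all the acid is converted to N3-; total volume = 0.03624 + 0.03632 = 0.07256 L, so [N3-] = 0.01290/0.07256 = 0.1778 M.
Kb = Kw/Ka = 1.0e-14 / 1.9 x 10^-5 = 5.26e-10.
[OH^-] = sqrt(Kb x [N3-]) = sqrt(5.26e-10 x 0.1778) = 9.67e-6 M.
pOH = 5.01, so pH = 14.00 - 5.01 = 8.99.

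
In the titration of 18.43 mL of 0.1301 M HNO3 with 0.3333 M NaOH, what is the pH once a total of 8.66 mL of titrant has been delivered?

n(acid) = 0.1301 x 0.01843 = 0.002398 mol; n(NaOH) added = 0.3333 x 0.008660 = 0.002886 mol.
Base is in excess by 0.002886 - 0.002398 = 0.0004886 mol in a total volume of 0.02709 L.
[OH^-] = 0.0004886/0.02709 = 0.01804 M, so pOH = 1.74 and pH = 14.00 - 1.74 = 12.26.

12.26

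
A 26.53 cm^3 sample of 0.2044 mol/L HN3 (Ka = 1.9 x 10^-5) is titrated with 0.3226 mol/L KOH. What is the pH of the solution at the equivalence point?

n(HN3) = 0.2044 x 0.02653 = 0.005423 mol; V(KOH) at equivalence = 0.005423/0.3226 = 0.01681 L.
At equivalence all the acid is converted to N3-; total volume = 0.02653 + 0.01681 = 0.04334 L, so [N3-] = 0.005423/0.04334 = 0.1251 M.
Kb = Kw/Ka = 1.0e-14 / 1.9 x 10^-5 = 5.26e-10.
[OH^-] = sqrt(Kb x [N3-]) = sqrt(5.26e-10 x 0.1251) = 8.12e-6 M.
pOH = 5.09, so pH = 14.00 - 5.09 = 8.91.

8.91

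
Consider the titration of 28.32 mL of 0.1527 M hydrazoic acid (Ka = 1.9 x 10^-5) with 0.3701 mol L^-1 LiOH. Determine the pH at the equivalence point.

n(HN3) = 0.1527 x 0.02832 = 0.004324 mol; V(LiOH) at equivalence = 0.004324/0.3701 = 0.01168 L.
At equivalence all the acid is converted to N3-; total volume = 0.02832 + 0.01168 = 0.04000 L, so [N3-] = 0.004324/0.04000 = 0.1081 M.
Kb = Kw/Ka = 1.0e-14 / 1.9 x 10^-5 = 5.26e-10.
[OH^-] = sqrt(Kb x [N3-]) = sqrt(5.26e-10 x 0.1081) = 7.54e-6 M.
pOH = 5.12, so pH = 14.00 - 5.12 = 8.88.

8.88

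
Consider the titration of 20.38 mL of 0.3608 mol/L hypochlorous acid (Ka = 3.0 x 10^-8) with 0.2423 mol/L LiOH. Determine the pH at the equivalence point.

n(HClO) = 0.3608 x 0.02038 = 0.007353 mol; V(LiOH) at equivalence = 0.007353/0.2423 = 0.03035 L.
At equivalence all the acid is converted to ClO-; total volume = 0.02038 + 0.03035 = 0.05073 L, so [ClO-] = 0.007353/0.05073 = 0.1450 M.
Kb = Kw/Ka = 1.0e-14 / 3.0 x 10^-8 = 3.33e-7.
[OH^-] = sqrt(Kb x [ClO-]) = sqrt(3.33e-7 x 0.1450) = 0.000220 M.
pOH = 3.66, so pH = 14.00 - 3.66 = 10.34.

10.34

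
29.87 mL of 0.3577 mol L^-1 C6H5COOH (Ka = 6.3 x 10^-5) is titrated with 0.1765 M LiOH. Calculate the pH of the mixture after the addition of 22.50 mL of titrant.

3.97

Initial n(C6H5COOH) = 0.3577 x 0.02987 = 0.01068 mol.
n(LiOH) added = 0.1765 x 0.02250 = 0.003971 mol, converting that many moles of C6H5COOH to C6H5COO-.
Remaining n(C6H5COOH) = 0.006713 mol; n(C6H5COO-) = 0.003971 mol.
By Henderson-Hasselbalch, pH = pKa + log([A^-]/[HA]) = 4.20 + log(0.003971/0.006713) = 4.20 + (-0.23) = 3.97.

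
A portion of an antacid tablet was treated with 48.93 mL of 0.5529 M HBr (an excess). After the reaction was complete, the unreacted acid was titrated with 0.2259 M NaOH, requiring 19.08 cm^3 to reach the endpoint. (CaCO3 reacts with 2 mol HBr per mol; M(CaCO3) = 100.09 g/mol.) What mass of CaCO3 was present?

Total n(HBr) added = 0.5529 x 0.04893 = 0.02705 mol.
n(NaOH) used = 0.2259 x 0.01908 = 0.004310 mol, which equals the excess n(HBr).
So n(HBr) consumed by the sample = 0.02705 - 0.004310 = 0.02274 mol.
n(CaCO3) = 0.02274 / 2 = 0.01137 mol.
mass = 0.01137 mol x 100.09 g/mol = 1.14 g.

1.14 g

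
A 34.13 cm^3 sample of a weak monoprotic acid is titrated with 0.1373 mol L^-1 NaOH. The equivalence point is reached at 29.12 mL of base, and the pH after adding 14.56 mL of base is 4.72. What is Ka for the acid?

1.9 x 10^-5

14.56 mL is half of the equivalence volume, so this is the half-equivalence point where [HA] = [A^-].
At half-equivalence pH = pKa, so pKa = 4.72.
Ka = 10^(-4.72) = 1.9 x 10^-5.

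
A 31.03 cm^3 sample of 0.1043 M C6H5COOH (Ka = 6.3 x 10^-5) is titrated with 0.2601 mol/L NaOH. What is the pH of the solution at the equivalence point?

n(C6H5COOH) = 0.1043 x 0.03103 = 0.003236 mol; V(NaOH) at equivalence = 0.003236/0.2601 = 0.01244 L.
At equivalence all the acid is converted to C6H5COO-; total volume = 0.03103 + 0.01244 = 0.04347 L, so [C6H5COO-] = 0.003236/0.04347 = 0.07445 M.
Kb = Kw/Ka = 1.0e-14 / 6.3 x 10^-5 = 1.59e-10.
[OH^-] = sqrt(Kb x [C6H5COO-]) = sqrt(1.59e-10 x 0.07445) = 3.44e-6 M.
pOH = 5.46, so pH = 14.00 - 5.46 = 8.54.

8.54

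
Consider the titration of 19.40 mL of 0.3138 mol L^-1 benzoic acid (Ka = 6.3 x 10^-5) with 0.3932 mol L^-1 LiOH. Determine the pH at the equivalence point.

n(C6H5COOH) = 0.3138 x 0.01940 = 0.006088 mol; V(LiOH) at equivalence = 0.006088/0.3932 = 0.01548 L.
At equivalence all the acid is converted to C6H5COO-; total volume = 0.01940 + 0.01548 = 0.03488 L, so [C6H5COO-] = 0.006088/0.03488 = 0.1745 M.
Kb = Kw/Ka = 1.0e-14 / 6.3 x 10^-5 = 1.59e-10.
[OH^-] = sqrt(Kb x [C6H5COO-]) = sqrt(1.59e-10 x 0.1745) = 5.26e-6 M.
pOH = 5.28, so pH = 14.00 - 5.28 = 8.72.

8.72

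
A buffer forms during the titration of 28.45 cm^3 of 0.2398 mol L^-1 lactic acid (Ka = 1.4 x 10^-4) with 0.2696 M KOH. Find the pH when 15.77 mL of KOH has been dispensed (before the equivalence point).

4.07

Initial n(HC3H5O3) = 0.2398 x 0.02845 = 0.006822 mol.
n(KOH) added = 0.2696 x 0.01577 = 0.004252 mol, converting that many moles of HC3H5O3 to C3H5O3-.
Remaining n(HC3H5O3) = 0.002571 mol; n(C3H5O3-) = 0.004252 mol.
By Henderson-Hasselbalch, pH = pKa + log([A^-]/[HA]) = 3.85 + log(0.004252/0.002571) = 3.85 + (+0.22) = 4.07.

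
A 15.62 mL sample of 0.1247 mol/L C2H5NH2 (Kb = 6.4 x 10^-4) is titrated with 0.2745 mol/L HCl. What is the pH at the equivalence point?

n(C2H5NH2) = 0.1247 x 0.01562 = 0.001948 mol; V(HCl) at equivalence = 0.001948/0.2745 = 0.007096 L.
At equivalence the base is fully converted to C2H5NH3+; total volume = 0.02272 L, so [C2H5NH3+] = 0.001948/0.02272 = 0.08575 M.
Ka(C2H5NH3+) = Kw/Kb = 1.0e-14 / 6.4 x 10^-4 = 1.56e-11.
[H^+] = sqrt(Ka x [C2H5NH3+]) = sqrt(1.56e-11 x 0.08575) = 1.16e-6 M.
pH = -log(1.16e-6) = 5.94.

5.94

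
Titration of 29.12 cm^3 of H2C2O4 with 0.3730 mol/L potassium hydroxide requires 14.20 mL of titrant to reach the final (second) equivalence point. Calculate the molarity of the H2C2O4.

n(KOH) = 0.3730 x 0.01420 = 0.005297 mol.
At the final (second) equivalence point, 2 mol OH^- react per mol H2C2O4, so n(H2C2O4) = 0.005297 / 2 = 0.002648 mol.
[H2C2O4] = 0.002648 / 0.02912 L = 0.0909 M.

0.0909 M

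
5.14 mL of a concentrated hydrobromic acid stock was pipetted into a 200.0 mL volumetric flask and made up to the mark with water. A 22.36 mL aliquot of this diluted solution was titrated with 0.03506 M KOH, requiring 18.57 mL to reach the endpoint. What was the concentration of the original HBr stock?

1.13 M

n(KOH) = 0.03506 x 0.01857 = 0.0006511 mol.
n(HBr) in the aliquot = 0.0006511 mol.
[diluted HBr] = 0.0006511 / 0.02236 = 0.02912 M.
Dilution factor = 200.0/5.140 = 38.91, so [stock] = 0.02912 x 38.91 = 1.13 M.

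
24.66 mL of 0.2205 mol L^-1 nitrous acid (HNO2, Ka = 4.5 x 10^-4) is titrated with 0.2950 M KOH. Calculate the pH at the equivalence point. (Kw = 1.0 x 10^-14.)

n(HNO2) = 0.2205 x 0.02466 = 0.005438 mol; V(KOH) at equivalence = 0.005438/0.2950 = 0.01843 L.
At equivalence all the acid is converted to NO2-; total volume = 0.02466 + 0.01843 = 0.04309 L, so [NO2-] = 0.005438/0.04309 = 0.1262 M.
Kb = Kw/Ka = 1.0e-14 / 4.5 x 10^-4 = 2.22e-11.
[OH^-] = sqrt(Kb x [NO2-]) = sqrt(2.22e-11 x 0.1262) = 1.67e-6 M.
pOH = 5.78, so pH = 14.00 - 5.78 = 8.22.

8.22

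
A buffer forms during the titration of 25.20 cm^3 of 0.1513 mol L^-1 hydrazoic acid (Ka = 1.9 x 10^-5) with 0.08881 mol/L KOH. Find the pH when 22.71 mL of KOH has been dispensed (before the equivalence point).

4.77

Initial n(HN3) = 0.1513 x 0.02520 = 0.003813 mol.
n(KOH) added = 0.08881 x 0.02271 = 0.002017 mol, converting that many moles of HN3 to N3-.
Remaining n(HN3) = 0.001796 mol; n(N3-) = 0.002017 mol.
By Henderson-Hasselbalch, pH = pKa + log([A^-]/[HA]) = 4.72 + log(0.002017/0.001796) = 4.72 + (+0.05) = 4.77.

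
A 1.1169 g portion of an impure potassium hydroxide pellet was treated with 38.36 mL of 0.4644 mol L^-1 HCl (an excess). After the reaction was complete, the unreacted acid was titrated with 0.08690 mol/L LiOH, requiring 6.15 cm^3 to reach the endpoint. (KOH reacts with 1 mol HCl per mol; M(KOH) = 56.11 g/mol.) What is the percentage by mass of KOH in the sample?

86.8%

Total n(HCl) added = 0.4644 x 0.03836 = 0.01781 mol.
n(LiOH) used = 0.08690 x 0.006150 = 0.0005344 mol, which equals the excess n(HCl).
So n(HCl) consumed by the sample = 0.01781 - 0.0005344 = 0.01728 mol.
n(KOH) = 0.01728 / 1 = 0.01728 mol.
mass KOH = 0.01728 x 56.11 = 0.9696 g, so %KOH = 0.9696/1.1169 x 100 = 86.8%.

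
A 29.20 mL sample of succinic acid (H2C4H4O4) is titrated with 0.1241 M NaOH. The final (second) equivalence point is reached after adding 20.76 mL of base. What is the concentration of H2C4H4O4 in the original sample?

0.0441 M

n(NaOH) = 0.1241 x 0.02076 = 0.002576 mol.
At the final (second) equivalence point, 2 mol OH^- react per mol H2C4H4O4, so n(H2C4H4O4) = 0.002576 / 2 = 0.001288 mol.
[H2C4H4O4] = 0.001288 / 0.02920 L = 0.0441 M.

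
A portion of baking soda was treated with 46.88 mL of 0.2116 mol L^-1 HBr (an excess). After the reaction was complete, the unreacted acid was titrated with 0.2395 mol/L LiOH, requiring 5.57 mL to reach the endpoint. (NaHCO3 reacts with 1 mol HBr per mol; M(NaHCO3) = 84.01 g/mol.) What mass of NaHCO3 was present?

0.721 g

Total n(HBr) added = 0.2116 x 0.04688 = 0.009920 mol.
n(LiOH) used = 0.2395 x 0.005570 = 0.001334 mol, which equals the excess n(HBr).
So n(HBr) consumed by the sample = 0.009920 - 0.001334 = 0.008586 mol.
n(NaHCO3) = 0.008586 / 1 = 0.008586 mol.
mass = 0.008586 mol x 84.01 g/mol = 0.721 g.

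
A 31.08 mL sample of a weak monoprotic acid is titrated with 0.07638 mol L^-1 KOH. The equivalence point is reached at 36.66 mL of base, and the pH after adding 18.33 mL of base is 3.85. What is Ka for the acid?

1.4 x 10^-4

18.33 mL is half of the equivalence volume, so this is the half-equivalence point where [HA] = [A^-].
At half-equivalence pH = pKa, so pKa = 3.85.
Ka = 10^(-3.85) = 1.4 x 10^-4.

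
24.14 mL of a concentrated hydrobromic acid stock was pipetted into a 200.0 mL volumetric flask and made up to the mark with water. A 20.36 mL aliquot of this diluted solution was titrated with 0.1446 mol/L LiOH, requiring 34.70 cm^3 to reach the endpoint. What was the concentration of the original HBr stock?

n(LiOH) = 0.1446 x 0.03470 = 0.005018 mol.
n(HBr) in the aliquot = 0.005018 mol.
[diluted HBr] = 0.005018 / 0.02036 = 0.2464 M.
Dilution factor = 200.0/24.14 = 8.285, so [stock] = 0.2464 x 8.285 = 2.04 M.

2.04 M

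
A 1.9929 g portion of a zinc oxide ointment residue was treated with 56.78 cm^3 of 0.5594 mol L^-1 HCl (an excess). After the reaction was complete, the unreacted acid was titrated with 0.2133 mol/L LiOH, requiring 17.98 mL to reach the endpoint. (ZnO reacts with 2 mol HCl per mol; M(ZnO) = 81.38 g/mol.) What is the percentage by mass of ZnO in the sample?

57.0%

Total n(HCl) added = 0.5594 x 0.05678 = 0.03176 mol.
n(LiOH) used = 0.2133 x 0.01798 = 0.003835 mol, which equals the excess n(HCl).
So n(HCl) consumed by the sample = 0.03176 - 0.003835 = 0.02793 mol.
n(ZnO) = 0.02793 / 2 = 0.01396 mol.
mass ZnO = 0.01396 x 81.38 = 1.136 g, so %ZnO = 1.136/1.9929 x 100 = 57.0%.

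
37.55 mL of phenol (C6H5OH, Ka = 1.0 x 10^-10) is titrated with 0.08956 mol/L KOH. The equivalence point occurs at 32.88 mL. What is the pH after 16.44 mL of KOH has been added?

16.44 mL is exactly half the equivalence volume (32.88/2), i.e. the half-equivalence point.
There, n(HA) = n(A^-), so pH = pKa = -log(1.0 x 10^-10) = 10.00.

10.00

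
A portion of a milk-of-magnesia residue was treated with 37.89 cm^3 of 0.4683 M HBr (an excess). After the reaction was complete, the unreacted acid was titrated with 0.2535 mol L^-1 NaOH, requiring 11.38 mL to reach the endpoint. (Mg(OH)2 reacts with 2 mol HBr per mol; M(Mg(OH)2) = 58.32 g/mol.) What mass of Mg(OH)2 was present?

Total n(HBr) added = 0.4683 x 0.03789 = 0.01774 mol.
n(NaOH) used = 0.2535 x 0.01138 = 0.002885 mol, which equals the excess n(HBr).
So n(HBr) consumed by the sample = 0.01774 - 0.002885 = 0.01486 mol.
n(Mg(OH)2) = 0.01486 / 2 = 0.007430 mol.
mass = 0.007430 mol x 58.32 g/mol = 0.433 g.

0.433 g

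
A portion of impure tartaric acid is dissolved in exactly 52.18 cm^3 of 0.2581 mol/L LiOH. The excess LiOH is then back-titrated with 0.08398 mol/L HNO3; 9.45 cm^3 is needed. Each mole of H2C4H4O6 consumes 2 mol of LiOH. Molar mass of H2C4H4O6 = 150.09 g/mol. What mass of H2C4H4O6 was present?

Total n(LiOH) added = 0.2581 x 0.05218 = 0.01347 mol.
n(HNO3) used = 0.08398 x 0.009450 = 0.0007936 mol, which equals the excess n(LiOH).
So n(LiOH) consumed by the sample = 0.01347 - 0.0007936 = 0.01267 mol.
n(H2C4H4O6) = 0.01267 / 2 = 0.006337 mol.
mass = 0.006337 mol x 150.09 g/mol = 0.951 g.

0.951 g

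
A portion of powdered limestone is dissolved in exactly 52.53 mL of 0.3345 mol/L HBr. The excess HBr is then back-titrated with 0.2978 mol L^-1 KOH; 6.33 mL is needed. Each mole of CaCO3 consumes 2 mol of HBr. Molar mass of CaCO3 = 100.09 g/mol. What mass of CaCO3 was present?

0.785 g

Total n(HBr) added = 0.3345 x 0.05253 = 0.01757 mol.
n(KOH) used = 0.2978 x 0.006330 = 0.001885 mol, which equals the excess n(HBr).
So n(HBr) consumed by the sample = 0.01757 - 0.001885 = 0.01569 mol.
n(CaCO3) = 0.01569 / 2 = 0.007843 mol.
mass = 0.007843 mol x 100.09 g/mol = 0.785 g.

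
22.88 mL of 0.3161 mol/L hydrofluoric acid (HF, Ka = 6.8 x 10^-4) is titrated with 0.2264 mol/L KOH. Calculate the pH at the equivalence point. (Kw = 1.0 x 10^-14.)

n(HF) = 0.3161 x 0.02288 = 0.007232 mol; V(KOH) at equivalence = 0.007232/0.2264 = 0.03195 L.
At equivalence all the acid is converted to F-; total volume = 0.02288 + 0.03195 = 0.05483 L, so [F-] = 0.007232/0.05483 = 0.1319 M.
Kb = Kw/Ka = 1.0e-14 / 6.8 x 10^-4 = 1.47e-11.
[OH^-] = sqrt(Kb x [F-]) = sqrt(1.47e-11 x 0.1319) = 1.39e-6 M.
pOH = 5.86, so pH = 14.00 - 5.86 = 8.14.

8.14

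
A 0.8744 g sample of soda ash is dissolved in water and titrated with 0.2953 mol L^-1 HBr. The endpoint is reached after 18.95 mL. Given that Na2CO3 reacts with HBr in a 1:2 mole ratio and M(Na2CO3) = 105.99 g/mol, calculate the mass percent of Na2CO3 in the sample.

n(HBr) = 0.2953 x 0.01895 = 0.005596 mol.
n(Na2CO3) = 0.005596 / 2 = 0.002798 mol.
mass of Na2CO3 = 0.002798 x 105.99 = 0.2966 g.
% purity = 0.2966 / 0.8744 x 100 = 33.9%.

33.9%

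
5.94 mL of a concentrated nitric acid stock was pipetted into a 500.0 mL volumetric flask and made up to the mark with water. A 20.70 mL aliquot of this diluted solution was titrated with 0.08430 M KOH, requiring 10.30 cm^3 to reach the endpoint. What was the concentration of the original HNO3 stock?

n(KOH) = 0.08430 x 0.01030 = 0.0008683 mol.
n(HNO3) in the aliquot = 0.0008683 mol.
[diluted HNO3] = 0.0008683 / 0.02070 = 0.04195 M.
Dilution factor = 500.0/5.940 = 84.18, so [stock] = 0.04195 x 84.18 = 3.53 M.

3.53 M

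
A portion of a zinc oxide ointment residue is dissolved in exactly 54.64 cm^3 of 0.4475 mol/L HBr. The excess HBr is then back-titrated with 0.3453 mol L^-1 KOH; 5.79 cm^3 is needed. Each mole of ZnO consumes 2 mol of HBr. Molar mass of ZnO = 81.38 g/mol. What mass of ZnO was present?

0.914 g

Total n(HBr) added = 0.4475 x 0.05464 = 0.02445 mol.
n(KOH) used = 0.3453 x 0.005790 = 0.001999 mol, which equals the excess n(HBr).
So n(HBr) consumed by the sample = 0.02445 - 0.001999 = 0.02245 mol.
n(ZnO) = 0.02245 / 2 = 0.01123 mol.
mass = 0.01123 mol x 81.38 g/mol = 0.914 g.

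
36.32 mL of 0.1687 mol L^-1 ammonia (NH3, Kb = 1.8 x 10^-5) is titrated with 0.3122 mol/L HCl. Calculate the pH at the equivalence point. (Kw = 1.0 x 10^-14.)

n(NH3) = 0.1687 x 0.03632 = 0.006127 mol; V(HCl) at equivalence = 0.006127/0.3122 = 0.01963 L.
At equivalence the base is fully converted to NH4+; total volume = 0.05595 L, so [NH4+] = 0.006127/0.05595 = 0.1095 M.
Ka(NH4+) = Kw/Kb = 1.0e-14 / 1.8 x 10^-5 = 5.56e-10.
[H^+] = sqrt(Ka x [NH4+]) = sqrt(5.56e-10 x 0.1095) = 7.80e-6 M.
pH = -log(7.80e-6) = 5.11.

5.11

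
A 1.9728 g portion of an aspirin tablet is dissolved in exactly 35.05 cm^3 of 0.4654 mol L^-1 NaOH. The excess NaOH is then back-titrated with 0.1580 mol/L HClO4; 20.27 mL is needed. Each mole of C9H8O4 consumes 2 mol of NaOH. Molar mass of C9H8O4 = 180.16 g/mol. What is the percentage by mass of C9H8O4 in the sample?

Total n(NaOH) added = 0.4654 x 0.03505 = 0.01631 mol.
n(HClO4) used = 0.1580 x 0.02027 = 0.003203 mol, which equals the excess n(NaOH).
So n(NaOH) consumed by the sample = 0.01631 - 0.003203 = 0.01311 mol.
n(C9H8O4) = 0.01311 / 2 = 0.006555 mol.
mass C9H8O4 = 0.006555 x 180.16 = 1.181 g, so %C9H8O4 = 1.181/1.9728 x 100 = 59.9%.

59.9%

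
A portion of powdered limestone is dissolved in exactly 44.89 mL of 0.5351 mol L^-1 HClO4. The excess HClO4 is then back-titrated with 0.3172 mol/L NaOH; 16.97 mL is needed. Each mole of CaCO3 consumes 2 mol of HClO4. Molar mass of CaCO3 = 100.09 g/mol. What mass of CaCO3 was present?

0.933 g

Total n(HClO4) added = 0.5351 x 0.04489 = 0.02402 mol.
n(NaOH) used = 0.3172 x 0.01697 = 0.005383 mol, which equals the excess n(HClO4).
So n(HClO4) consumed by the sample = 0.02402 - 0.005383 = 0.01864 mol.
n(CaCO3) = 0.01864 / 2 = 0.009319 mol.
mass = 0.009319 mol x 100.09 g/mol = 0.933 g.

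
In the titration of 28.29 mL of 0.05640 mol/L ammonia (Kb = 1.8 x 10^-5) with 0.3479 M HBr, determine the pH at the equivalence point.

n(NH3) = 0.05640 x 0.02829 = 0.001596 mol; V(HBr) at equivalence = 0.001596/0.3479 = 0.004586 L.
At equivalence the base is fully converted to NH4+; total volume = 0.03288 L, so [NH4+] = 0.001596/0.03288 = 0.04853 M.
Ka(NH4+) = Kw/Kb = 1.0e-14 / 1.8 x 10^-5 = 5.56e-10.
[H^+] = sqrt(Ka x [NH4+]) = sqrt(5.56e-10 x 0.04853) = 5.19e-6 M.
pH = -log(5.19e-6) = 5.28.

5.28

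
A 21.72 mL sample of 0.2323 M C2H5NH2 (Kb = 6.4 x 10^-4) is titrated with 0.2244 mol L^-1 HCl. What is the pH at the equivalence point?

5.87

n(C2H5NH2) = 0.2323 x 0.02172 = 0.005046 mol; V(HCl) at equivalence = 0.005046/0.2244 = 0.02248 L.
At equivalence the base is fully converted to C2H5NH3+; total volume = 0.04420 L, so [C2H5NH3+] = 0.005046/0.04420 = 0.1141 M.
Ka(C2H5NH3+) = Kw/Kb = 1.0e-14 / 6.4 x 10^-4 = 1.56e-11.
[H^+] = sqrt(Ka x [C2H5NH3+]) = sqrt(1.56e-11 x 0.1141) = 1.34e-6 M.
pH = -log(1.34e-6) = 5.87.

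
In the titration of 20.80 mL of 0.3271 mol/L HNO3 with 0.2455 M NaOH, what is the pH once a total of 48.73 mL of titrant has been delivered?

n(acid) = 0.3271 x 0.02080 = 0.006804 mol; n(NaOH) added = 0.2455 x 0.04873 = 0.01196 mol.
Base is in excess by 0.01196 - 0.006804 = 0.005160 mol in a total volume of 0.06953 L.
[OH^-] = 0.005160/0.06953 = 0.07421 M, so pOH = 1.13 and pH = 14.00 - 1.13 = 12.87.

12.87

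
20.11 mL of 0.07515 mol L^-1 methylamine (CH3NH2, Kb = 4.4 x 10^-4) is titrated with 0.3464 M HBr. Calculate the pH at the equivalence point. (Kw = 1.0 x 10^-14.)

n(CH3NH2) = 0.07515 x 0.02011 = 0.001511 mol; V(HBr) at equivalence = 0.001511/0.3464 = 0.004363 L.
At equivalence the base is fully converted to CH3NH3+; total volume = 0.02447 L, so [CH3NH3+] = 0.001511/0.02447 = 0.06175 M.
Ka(CH3NH3+) = Kw/Kb = 1.0e-14 / 4.4 x 10^-4 = 2.27e-11.
[H^+] = sqrt(Ka x [CH3NH3+]) = sqrt(2.27e-11 x 0.06175) = 1.18e-6 M.
pH = -log(1.18e-6) = 5.93.

5.93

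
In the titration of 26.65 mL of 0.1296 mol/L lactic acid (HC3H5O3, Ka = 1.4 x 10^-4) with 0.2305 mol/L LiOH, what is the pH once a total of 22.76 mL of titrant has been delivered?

n(acid) = 0.1296 x 0.02665 = 0.003454 mol; n(LiOH) added = 0.2305 x 0.02276 = 0.005246 mol.
Base is in excess by 0.005246 - 0.003454 = 0.001792 mol in a total volume of 0.04941 L.
[OH^-] = 0.001792/0.04941 = 0.03627 M, so pOH = 1.44 and pH = 14.00 - 1.44 = 12.56.

12.56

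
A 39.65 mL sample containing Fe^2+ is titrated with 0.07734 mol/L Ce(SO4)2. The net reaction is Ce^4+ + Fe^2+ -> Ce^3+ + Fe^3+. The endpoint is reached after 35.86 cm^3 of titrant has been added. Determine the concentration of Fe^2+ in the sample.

n(Ce(SO4)2) = 0.07734 x 0.03586 = 0.002773 mol.
From the balanced equation, 1 mol Ce(SO4)2 reacts with 1 mol Fe^2+, so n(Fe^2+) = 0.002773 x 1/1 = 0.002773 mol.
[Fe^2+] = 0.002773 / 0.03965 L = 0.0699 M.

0.0699 M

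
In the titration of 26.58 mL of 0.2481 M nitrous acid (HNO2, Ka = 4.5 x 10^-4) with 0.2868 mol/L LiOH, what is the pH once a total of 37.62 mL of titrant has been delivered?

n(acid) = 0.2481 x 0.02658 = 0.006594 mol; n(LiOH) added = 0.2868 x 0.03762 = 0.01079 mol.
Base is in excess by 0.01079 - 0.006594 = 0.004195 mol in a total volume of 0.06420 L.
[OH^-] = 0.004195/0.06420 = 0.06534 M, so pOH = 1.18 and pH = 14.00 - 1.18 = 12.82.

12.82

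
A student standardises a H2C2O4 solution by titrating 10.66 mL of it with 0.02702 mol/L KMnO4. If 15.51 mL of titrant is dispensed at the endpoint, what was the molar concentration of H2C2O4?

n(KMnO4) = 0.02702 x 0.01551 = 0.0004191 mol.
From the balanced equation, 2 mol KMnO4 reacts with 5 mol H2C2O4, so n(H2C2O4) = 0.0004191 x 5/2 = 0.001048 mol.
[H2C2O4] = 0.001048 / 0.01066 L = 0.0983 M.

0.0983 M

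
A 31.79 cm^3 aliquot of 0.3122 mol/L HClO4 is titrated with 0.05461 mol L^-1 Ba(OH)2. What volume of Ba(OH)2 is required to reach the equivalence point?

n(HClO4) = 0.3122 mol/L x 0.03179 L = 0.009925 mol.
The neutralisation is 2 HClO4 : 1 Ba(OH)2, so n(Ba(OH)2) = 0.009925 x 1/2 = 0.004962 mol.
V(Ba(OH)2) = 0.004962 / 0.05461 = 0.09087 L = 90.9 mL.

90.9 mL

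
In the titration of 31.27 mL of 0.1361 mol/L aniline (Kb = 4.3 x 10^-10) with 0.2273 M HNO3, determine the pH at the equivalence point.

2.85

n(C6H5NH2) = 0.1361 x 0.03127 = 0.004256 mol; V(HNO3) at equivalence = 0.004256/0.2273 = 0.01872 L.
At equivalence the base is fully converted to C6H5NH3+; total volume = 0.04999 L, so [C6H5NH3+] = 0.004256/0.04999 = 0.08513 M.
Ka(C6H5NH3+) = Kw/Kb = 1.0e-14 / 4.3 x 10^-10 = 2.33e-5.
[H^+] = sqrt(Ka x [C6H5NH3+]) = sqrt(2.33e-5 x 0.08513) = 0.00141 M.
pH = -log(0.00141) = 2.85.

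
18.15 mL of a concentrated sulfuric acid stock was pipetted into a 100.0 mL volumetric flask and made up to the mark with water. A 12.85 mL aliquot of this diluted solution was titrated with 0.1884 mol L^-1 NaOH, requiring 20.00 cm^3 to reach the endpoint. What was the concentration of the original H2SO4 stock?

0.808 M

n(NaOH) = 0.1884 x 0.02000 = 0.003768 mol.
n(H2SO4) in the aliquot = 0.003768 x 1/2 = 0.001884 mol.
[diluted H2SO4] = 0.001884 / 0.01285 = 0.1466 M.
Dilution factor = 100.0/18.15 = 5.510, so [stock] = 0.1466 x 5.510 = 0.808 M.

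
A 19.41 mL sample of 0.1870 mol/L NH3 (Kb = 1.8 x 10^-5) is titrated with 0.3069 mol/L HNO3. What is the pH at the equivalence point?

5.10

n(NH3) = 0.1870 x 0.01941 = 0.003630 mol; V(HNO3) at equivalence = 0.003630/0.3069 = 0.01183 L.
At equivalence the base is fully converted to NH4+; total volume = 0.03124 L, so [NH4+] = 0.003630/0.03124 = 0.1162 M.
Ka(NH4+) = Kw/Kb = 1.0e-14 / 1.8 x 10^-5 = 5.56e-10.
[H^+] = sqrt(Ka x [NH4+]) = sqrt(5.56e-10 x 0.1162) = 8.03e-6 M.
pH = -log(8.03e-6) = 5.10.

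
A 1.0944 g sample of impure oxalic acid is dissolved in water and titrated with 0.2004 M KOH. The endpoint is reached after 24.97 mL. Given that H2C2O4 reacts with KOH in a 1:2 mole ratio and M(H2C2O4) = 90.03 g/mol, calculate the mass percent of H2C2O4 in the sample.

n(KOH) = 0.2004 x 0.02497 = 0.005004 mol.
n(H2C2O4) = 0.005004 / 2 = 0.002502 mol.
mass of H2C2O4 = 0.002502 x 90.03 = 0.2253 g.
% purity = 0.2253 / 1.0944 x 100 = 20.6%.

20.6%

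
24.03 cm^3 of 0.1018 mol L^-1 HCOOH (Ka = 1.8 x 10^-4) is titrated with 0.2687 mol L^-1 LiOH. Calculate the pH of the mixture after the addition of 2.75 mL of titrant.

3.38

Initial n(HCOOH) = 0.1018 x 0.02403 = 0.002446 mol.
n(LiOH) added = 0.2687 x 0.002750 = 0.0007389 mol, converting that many moles of HCOOH to HCOO-.
Remaining n(HCOOH) = 0.001707 mol; n(HCOO-) = 0.0007389 mol.
By Henderson-Hasselbalch, pH = pKa + log([A^-]/[HA]) = 3.74 + log(0.0007389/0.001707) = 3.74 + (-0.36) = 3.38.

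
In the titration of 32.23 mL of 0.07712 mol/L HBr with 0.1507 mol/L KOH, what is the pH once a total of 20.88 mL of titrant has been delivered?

n(acid) = 0.07712 x 0.03223 = 0.002486 mol; n(KOH) added = 0.1507 x 0.02088 = 0.003147 mol.
Base is in excess by 0.003147 - 0.002486 = 0.0006610 mol in a total volume of 0.05311 L.
[OH^-] = 0.0006610/0.05311 = 0.01245 M, so pOH = 1.90 and pH = 14.00 - 1.90 = 12.10.

12.10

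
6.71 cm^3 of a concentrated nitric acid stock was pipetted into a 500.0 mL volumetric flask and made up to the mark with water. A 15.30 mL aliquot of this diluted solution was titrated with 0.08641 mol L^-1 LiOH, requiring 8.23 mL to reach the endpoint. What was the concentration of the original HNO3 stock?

n(LiOH) = 0.08641 x 0.008230 = 0.0007112 mol.
n(HNO3) in the aliquot = 0.0007112 mol.
[diluted HNO3] = 0.0007112 / 0.01530 = 0.04648 M.
Dilution factor = 500.0/6.710 = 74.52, so [stock] = 0.04648 x 74.52 = 3.46 M.

3.46 M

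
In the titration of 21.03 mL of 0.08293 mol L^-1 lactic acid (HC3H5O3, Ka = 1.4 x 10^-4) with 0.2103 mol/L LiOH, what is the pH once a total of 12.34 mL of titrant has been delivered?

12.41

n(acid) = 0.08293 x 0.02103 = 0.001744 mol; n(LiOH) added = 0.2103 x 0.01234 = 0.002595 mol.
Base is in excess by 0.002595 - 0.001744 = 0.0008511 mol in a total volume of 0.03337 L.
[OH^-] = 0.0008511/0.03337 = 0.02550 M, so pOH = 1.59 and pH = 14.00 - 1.59 = 12.41.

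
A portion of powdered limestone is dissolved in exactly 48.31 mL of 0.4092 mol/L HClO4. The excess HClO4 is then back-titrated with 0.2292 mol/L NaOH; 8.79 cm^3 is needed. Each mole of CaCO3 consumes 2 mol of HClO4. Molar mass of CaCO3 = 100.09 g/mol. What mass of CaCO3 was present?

0.888 g

Total n(HClO4) added = 0.4092 x 0.04831 = 0.01977 mol.
n(NaOH) used = 0.2292 x 0.008790 = 0.002015 mol, which equals the excess n(HClO4).
So n(HClO4) consumed by the sample = 0.01977 - 0.002015 = 0.01775 mol.
n(CaCO3) = 0.01775 / 2 = 0.008877 mol.
mass = 0.008877 mol x 100.09 g/mol = 0.888 g.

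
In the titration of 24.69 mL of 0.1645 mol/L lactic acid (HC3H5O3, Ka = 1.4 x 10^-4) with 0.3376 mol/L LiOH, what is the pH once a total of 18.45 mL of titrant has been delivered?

12.70

n(acid) = 0.1645 x 0.02469 = 0.004062 mol; n(LiOH) added = 0.3376 x 0.01845 = 0.006229 mol.
Base is in excess by 0.006229 - 0.004062 = 0.002167 mol in a total volume of 0.04314 L.
[OH^-] = 0.002167/0.04314 = 0.05024 M, so pOH = 1.30 and pH = 14.00 - 1.30 = 12.70.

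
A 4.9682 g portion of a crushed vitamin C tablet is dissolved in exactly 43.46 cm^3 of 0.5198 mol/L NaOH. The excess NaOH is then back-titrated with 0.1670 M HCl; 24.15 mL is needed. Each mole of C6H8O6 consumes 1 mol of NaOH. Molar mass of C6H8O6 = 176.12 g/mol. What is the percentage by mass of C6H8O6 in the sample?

65.8%

Total n(NaOH) added = 0.5198 x 0.04346 = 0.02259 mol.
n(HCl) used = 0.1670 x 0.02415 = 0.004033 mol, which equals the excess n(NaOH).
So n(NaOH) consumed by the sample = 0.02259 - 0.004033 = 0.01856 mol.
n(C6H8O6) = 0.01856 / 1 = 0.01856 mol.
mass C6H8O6 = 0.01856 x 176.12 = 3.268 g, so %C6H8O6 = 3.268/4.9682 x 100 = 65.8%.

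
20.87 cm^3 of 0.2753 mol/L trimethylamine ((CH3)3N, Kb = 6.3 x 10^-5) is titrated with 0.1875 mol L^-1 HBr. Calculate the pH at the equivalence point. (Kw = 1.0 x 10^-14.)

n((CH3)3N) = 0.2753 x 0.02087 = 0.005746 mol; V(HBr) at equivalence = 0.005746/0.1875 = 0.03064 L.
At equivalence the base is fully converted to (CH3)3NH+; total volume = 0.05151 L, so [(CH3)3NH+] = 0.005746/0.05151 = 0.1115 M.
Ka((CH3)3NH+) = Kw/Kb = 1.0e-14 / 6.3 x 10^-5 = 1.59e-10.
[H^+] = sqrt(Ka x [(CH3)3NH+]) = sqrt(1.59e-10 x 0.1115) = 4.21e-6 M.
pH = -log(4.21e-6) = 5.38.

5.38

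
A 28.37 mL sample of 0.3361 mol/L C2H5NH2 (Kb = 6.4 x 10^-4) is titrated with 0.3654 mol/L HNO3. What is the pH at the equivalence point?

5.78

n(C2H5NH2) = 0.3361 x 0.02837 = 0.009535 mol; V(HNO3) at equivalence = 0.009535/0.3654 = 0.02610 L.
At equivalence the base is fully converted to C2H5NH3+; total volume = 0.05447 L, so [C2H5NH3+] = 0.009535/0.05447 = 0.1751 M.
Ka(C2H5NH3+) = Kw/Kb = 1.0e-14 / 6.4 x 10^-4 = 1.56e-11.
[H^+] = sqrt(Ka x [C2H5NH3+]) = sqrt(1.56e-11 x 0.1751) = 1.65e-6 M.
pH = -log(1.65e-6) = 5.78.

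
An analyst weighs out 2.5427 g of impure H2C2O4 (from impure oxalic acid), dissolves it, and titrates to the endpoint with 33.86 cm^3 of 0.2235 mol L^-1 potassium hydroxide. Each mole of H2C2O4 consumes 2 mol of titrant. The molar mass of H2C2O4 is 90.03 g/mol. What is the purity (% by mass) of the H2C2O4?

13.4%

n(KOH) = 0.2235 x 0.03386 = 0.007568 mol.
n(H2C2O4) = 0.007568 / 2 = 0.003784 mol.
mass of H2C2O4 = 0.003784 x 90.03 = 0.3407 g.
% purity = 0.3407 / 2.5427 x 100 = 13.4%.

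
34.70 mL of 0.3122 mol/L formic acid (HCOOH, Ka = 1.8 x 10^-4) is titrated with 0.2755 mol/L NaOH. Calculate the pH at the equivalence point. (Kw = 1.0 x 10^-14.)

8.46

n(HCOOH) = 0.3122 x 0.03470 = 0.01083 mol; V(NaOH) at equivalence = 0.01083/0.2755 = 0.03932 L.
At equivalence all the acid is converted to HCOO-; total volume = 0.03470 + 0.03932 = 0.07402 L, so [HCOO-] = 0.01083/0.07402 = 0.1464 M.
Kb = Kw/Ka = 1.0e-14 / 1.8 x 10^-4 = 5.56e-11.
[OH^-] = sqrt(Kb x [HCOO-]) = sqrt(5.56e-11 x 0.1464) = 2.85e-6 M.
pOH = 5.54, so pH = 14.00 - 5.54 = 8.46.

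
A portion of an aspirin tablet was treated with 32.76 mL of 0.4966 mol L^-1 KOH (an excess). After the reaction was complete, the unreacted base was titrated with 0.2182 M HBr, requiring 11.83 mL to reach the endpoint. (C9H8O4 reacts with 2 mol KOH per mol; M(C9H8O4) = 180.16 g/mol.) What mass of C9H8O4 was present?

Total n(KOH) added = 0.4966 x 0.03276 = 0.01627 mol.
n(HBr) used = 0.2182 x 0.01183 = 0.002581 mol, which equals the excess n(KOH).
So n(KOH) consumed by the sample = 0.01627 - 0.002581 = 0.01369 mol.
n(C9H8O4) = 0.01369 / 2 = 0.006844 mol.
mass = 0.006844 mol x 180.16 g/mol = 1.23 g.

1.23 g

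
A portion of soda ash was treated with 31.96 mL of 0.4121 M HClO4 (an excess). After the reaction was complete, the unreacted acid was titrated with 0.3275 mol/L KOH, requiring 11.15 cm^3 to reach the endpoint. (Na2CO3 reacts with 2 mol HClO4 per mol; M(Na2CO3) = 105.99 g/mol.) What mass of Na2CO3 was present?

Total n(HClO4) added = 0.4121 x 0.03196 = 0.01317 mol.
n(KOH) used = 0.3275 x 0.01115 = 0.003652 mol, which equals the excess n(HClO4).
So n(HClO4) consumed by the sample = 0.01317 - 0.003652 = 0.009519 mol.
n(Na2CO3) = 0.009519 / 2 = 0.004760 mol.
mass = 0.004760 mol x 105.99 g/mol = 0.504 g.

0.504 g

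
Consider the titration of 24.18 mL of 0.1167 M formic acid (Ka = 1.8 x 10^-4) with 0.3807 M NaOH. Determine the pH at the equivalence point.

8.35

n(HCOOH) = 0.1167 x 0.02418 = 0.002822 mol; V(NaOH) at equivalence = 0.002822/0.3807 = 0.007412 L.
At equivalence all the acid is converted to HCOO-; total volume = 0.02418 + 0.007412 = 0.03159 L, so [HCOO-] = 0.002822/0.03159 = 0.08932 M.
Kb = Kw/Ka = 1.0e-14 / 1.8 x 10^-4 = 5.56e-11.
[OH^-] = sqrt(Kb x [HCOO-]) = sqrt(5.56e-11 x 0.08932) = 2.23e-6 M.
pOH = 5.65, so pH = 14.00 - 5.65 = 8.35.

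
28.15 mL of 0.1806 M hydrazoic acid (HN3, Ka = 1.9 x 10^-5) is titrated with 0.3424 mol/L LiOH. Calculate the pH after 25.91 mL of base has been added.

12.85

n(acid) = 0.1806 x 0.02815 = 0.005084 mol; n(LiOH) added = 0.3424 x 0.02591 = 0.008872 mol.
Base is in excess by 0.008872 - 0.005084 = 0.003788 mol in a total volume of 0.05406 L.
[OH^-] = 0.003788/0.05406 = 0.07006 M, so pOH = 1.15 and pH = 14.00 - 1.15 = 12.85.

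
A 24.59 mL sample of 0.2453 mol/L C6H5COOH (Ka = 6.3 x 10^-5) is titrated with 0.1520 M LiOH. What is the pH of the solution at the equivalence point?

n(C6H5COOH) = 0.2453 x 0.02459 = 0.006032 mol; V(LiOH) at equivalence = 0.006032/0.1520 = 0.03968 L.
At equivalence all the acid is converted to C6H5COO-; total volume = 0.02459 + 0.03968 = 0.06427 L, so [C6H5COO-] = 0.006032/0.06427 = 0.09385 M.
Kb = Kw/Ka = 1.0e-14 / 6.3 x 10^-5 = 1.59e-10.
[OH^-] = sqrt(Kb x [C6H5COO-]) = sqrt(1.59e-10 x 0.09385) = 3.86e-6 M.
pOH = 5.41, so pH = 14.00 - 5.41 = 8.59.

8.59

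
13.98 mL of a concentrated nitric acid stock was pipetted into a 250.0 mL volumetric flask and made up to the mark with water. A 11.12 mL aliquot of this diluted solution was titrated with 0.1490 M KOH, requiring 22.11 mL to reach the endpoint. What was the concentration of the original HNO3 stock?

n(KOH) = 0.1490 x 0.02211 = 0.003294 mol.
n(HNO3) in the aliquot = 0.003294 mol.
[diluted HNO3] = 0.003294 / 0.01112 = 0.2963 M.
Dilution factor = 250.0/13.98 = 17.88, so [stock] = 0.2963 x 17.88 = 5.30 M.

5.30 M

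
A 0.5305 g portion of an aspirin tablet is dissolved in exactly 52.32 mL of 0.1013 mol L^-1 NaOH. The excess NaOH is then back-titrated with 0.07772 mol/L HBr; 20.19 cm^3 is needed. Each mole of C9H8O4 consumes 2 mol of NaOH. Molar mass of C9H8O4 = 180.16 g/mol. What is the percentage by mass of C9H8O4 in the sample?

63.4%

Total n(NaOH) added = 0.1013 x 0.05232 = 0.005300 mol.
n(HBr) used = 0.07772 x 0.02019 = 0.001569 mol, which equals the excess n(NaOH).
So n(NaOH) consumed by the sample = 0.005300 - 0.001569 = 0.003731 mol.
n(C9H8O4) = 0.003731 / 2 = 0.001865 mol.
mass C9H8O4 = 0.001865 x 180.16 = 0.3361 g, so %C9H8O4 = 0.3361/0.5305 x 100 = 63.4%.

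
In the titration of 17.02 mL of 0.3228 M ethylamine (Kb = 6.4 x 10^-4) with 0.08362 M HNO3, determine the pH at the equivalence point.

n(C2H5NH2) = 0.3228 x 0.01702 = 0.005494 mol; V(HNO3) at equivalence = 0.005494/0.08362 = 0.06570 L.
At equivalence the base is fully converted to C2H5NH3+; total volume = 0.08272 L, so [C2H5NH3+] = 0.005494/0.08272 = 0.06642 M.
Ka(C2H5NH3+) = Kw/Kb = 1.0e-14 / 6.4 x 10^-4 = 1.56e-11.
[H^+] = sqrt(Ka x [C2H5NH3+]) = sqrt(1.56e-11 x 0.06642) = 1.02e-6 M.
pH = -log(1.02e-6) = 5.99.

5.99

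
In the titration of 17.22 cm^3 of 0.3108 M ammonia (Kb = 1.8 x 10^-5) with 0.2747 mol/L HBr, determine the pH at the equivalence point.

5.05

n(NH3) = 0.3108 x 0.01722 = 0.005352 mol; V(HBr) at equivalence = 0.005352/0.2747 = 0.01948 L.
At equivalence the base is fully converted to NH4+; total volume = 0.03670 L, so [NH4+] = 0.005352/0.03670 = 0.1458 M.
Ka(NH4+) = Kw/Kb = 1.0e-14 / 1.8 x 10^-5 = 5.56e-10.
[H^+] = sqrt(Ka x [NH4+]) = sqrt(5.56e-10 x 0.1458) = 9.00e-6 M.
pH = -log(9.00e-6) = 5.05.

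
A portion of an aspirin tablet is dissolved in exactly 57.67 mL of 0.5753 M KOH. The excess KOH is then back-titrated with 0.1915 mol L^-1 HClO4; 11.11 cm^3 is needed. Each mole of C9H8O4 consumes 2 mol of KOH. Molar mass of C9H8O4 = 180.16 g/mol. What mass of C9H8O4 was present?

Total n(KOH) added = 0.5753 x 0.05767 = 0.03318 mol.
n(HClO4) used = 0.1915 x 0.01111 = 0.002128 mol, which equals the excess n(KOH).
So n(KOH) consumed by the sample = 0.03318 - 0.002128 = 0.03105 mol.
n(C9H8O4) = 0.03105 / 2 = 0.01552 mol.
mass = 0.01552 mol x 180.16 g/mol = 2.80 g.

2.80 g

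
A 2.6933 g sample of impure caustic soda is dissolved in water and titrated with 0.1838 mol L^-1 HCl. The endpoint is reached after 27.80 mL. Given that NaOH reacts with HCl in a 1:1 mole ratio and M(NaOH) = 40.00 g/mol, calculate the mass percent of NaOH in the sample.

7.59%

n(HCl) = 0.1838 x 0.02780 = 0.005110 mol.
n(NaOH) = 0.005110 / 1 = 0.005110 mol.
mass of NaOH = 0.005110 x 40.00 = 0.2044 g.
% purity = 0.2044 / 2.6933 x 100 = 7.59%.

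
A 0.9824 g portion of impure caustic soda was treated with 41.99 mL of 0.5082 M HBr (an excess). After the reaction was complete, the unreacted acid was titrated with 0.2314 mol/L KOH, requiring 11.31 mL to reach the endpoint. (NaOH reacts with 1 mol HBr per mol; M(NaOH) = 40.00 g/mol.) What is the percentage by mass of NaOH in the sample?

Total n(HBr) added = 0.5082 x 0.04199 = 0.02134 mol.
n(KOH) used = 0.2314 x 0.01131 = 0.002617 mol, which equals the excess n(HBr).
So n(HBr) consumed by the sample = 0.02134 - 0.002617 = 0.01872 mol.
n(NaOH) = 0.01872 / 1 = 0.01872 mol.
mass NaOH = 0.01872 x 40.00 = 0.7489 g, so %NaOH = 0.7489/0.9824 x 100 = 76.2%.

76.2%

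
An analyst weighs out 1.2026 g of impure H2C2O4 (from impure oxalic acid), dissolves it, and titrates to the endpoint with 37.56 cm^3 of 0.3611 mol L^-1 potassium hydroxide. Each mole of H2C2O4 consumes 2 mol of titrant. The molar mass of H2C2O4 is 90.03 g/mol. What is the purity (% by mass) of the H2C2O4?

n(KOH) = 0.3611 x 0.03756 = 0.01356 mol.
n(H2C2O4) = 0.01356 / 2 = 0.006781 mol.
mass of H2C2O4 = 0.006781 x 90.03 = 0.6105 g.
% purity = 0.6105 / 1.2026 x 100 = 50.8%.

50.8%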